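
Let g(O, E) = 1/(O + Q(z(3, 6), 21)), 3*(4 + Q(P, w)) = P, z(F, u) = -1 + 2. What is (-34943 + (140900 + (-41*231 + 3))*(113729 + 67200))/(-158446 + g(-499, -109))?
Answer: -35859976680580/238936571 ≈ -1.5008e+5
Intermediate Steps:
z(F, u) = 1
Q(P, w) = -4 + P/3
g(O, E) = 1/(-11/3 + O) (g(O, E) = 1/(O + (-4 + (⅓)*1)) = 1/(O + (-4 + ⅓)) = 1/(O - 11/3) = 1/(-11/3 + O))
(-34943 + (140900 + (-41*231 + 3))*(113729 + 67200))/(-158446 + g(-499, -109)) = (-34943 + (140900 + (-41*231 + 3))*(113729 + 67200))/(-158446 + 3/(-11 + 3*(-499))) = (-34943 + (140900 + (-9471 + 3))*180929)/(-158446 + 3/(-11 - 1497)) = (-34943 + (140900 - 9468)*180929)/(-158446 + 3/(-1508)) = (-34943 + 131432*180929)/(-158446 + 3*(-1/1508)) = (-34943 + 23779860328)/(-158446 - 3/1508) = 23779825385/(-238936571/1508) = 23779825385*(-1508/238936571) = -35859976680580/238936571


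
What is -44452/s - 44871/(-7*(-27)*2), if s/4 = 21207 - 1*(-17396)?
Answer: -578785309/4863978 ≈ -118.99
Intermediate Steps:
s = 154412 (s = 4*(21207 - 1*(-17396)) = 4*(21207 + 17396) = 4*38603 = 154412)
-44452/s - 44871/(-7*(-27)*2) = -44452/154412 - 44871/(-7*(-27)*2) = -44452*1/154412 - 44871/(189*2) = -11113/38603 - 44871/378 = -11113/38603 - 44871*1/378 = -11113/38603 - 14957/126 = -578785309/4863978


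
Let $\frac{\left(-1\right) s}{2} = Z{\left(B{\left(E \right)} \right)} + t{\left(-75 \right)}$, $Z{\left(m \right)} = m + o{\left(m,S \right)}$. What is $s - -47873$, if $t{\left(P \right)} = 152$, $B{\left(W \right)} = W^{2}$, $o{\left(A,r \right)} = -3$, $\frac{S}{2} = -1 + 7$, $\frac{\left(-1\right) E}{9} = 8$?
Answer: $37207$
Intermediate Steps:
$E = -72$ ($E = \left(-9\right) 8 = -72$)
$S = 12$ ($S = 2 \left(-1 + 7\right) = 2 \cdot 6 = 12$)
$Z{\left(m \right)} = -3 + m$ ($Z{\left(m \right)} = m - 3 = -3 + m$)
$s = -10666$ ($s = - 2 \left(\left(-3 + \left(-72\right)^{2}\right) + 152\right) = - 2 \left(\left(-3 + 5184\right) + 152\right) = - 2 \left(5181 + 152\right) = \left(-2\right) 5333 = -10666$)
$s - -47873 = -10666 - -47873 = -10666 + 47873 = 37207$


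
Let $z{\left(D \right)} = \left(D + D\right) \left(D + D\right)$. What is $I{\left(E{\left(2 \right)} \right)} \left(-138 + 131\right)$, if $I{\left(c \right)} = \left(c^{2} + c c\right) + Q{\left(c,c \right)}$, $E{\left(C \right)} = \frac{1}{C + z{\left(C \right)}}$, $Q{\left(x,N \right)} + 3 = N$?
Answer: $\frac{1666}{81} \approx 20.568$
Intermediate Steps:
$z{\left(D \right)} = 4 D^{2}$ ($z{\left(D \right)} = 2 D 2 D = 4 D^{2}$)
$Q{\left(x,N \right)} = -3 + N$
$E{\left(C \right)} = \frac{1}{C + 4 C^{2}}$
$I{\left(c \right)} = -3 + c + 2 c^{2}$ ($I{\left(c \right)} = \left(c^{2} + c c\right) + \left(-3 + c\right) = \left(c^{2} + c^{2}\right) + \left(-3 + c\right) = 2 c^{2} + \left(-3 + c\right) = -3 + c + 2 c^{2}$)
$I{\left(E{\left(2 \right)} \right)} \left(-138 + 131\right) = \left(-3 + \frac{1}{2 \left(1 + 4 \cdot 2\right)} + 2 \left(\frac{1}{2 \left(1 + 4 \cdot 2\right)}\right)^{2}\right) \left(-138 + 131\right) = \left(-3 + \frac{1}{2 \left(1 + 8\right)} + 2 \left(\frac{1}{2 \left(1 + 8\right)}\right)^{2}\right) \left(-7\right) = \left(-3 + \frac{1}{2 \cdot 9} + 2 \left(\frac{1}{2 \cdot 9}\right)^{2}\right) \left(-7\right) = \left(-3 + \frac{1}{2} \cdot \frac{1}{9} + 2 \left(\frac{1}{2} \cdot \frac{1}{9}\right)^{2}\right) \left(-7\right) = \left(-3 + \frac{1}{18} + \frac{2}{324}\right) \left(-7\right) = \left(-3 + \frac{1}{18} + 2 \cdot \frac{1}{324}\right) \left(-7\right) = \left(-3 + \frac{1}{18} + \frac{1}{162}\right) \left(-7\right) = \left(- \frac{238}{81}\right) \left(-7\right) = \frac{1666}{81}$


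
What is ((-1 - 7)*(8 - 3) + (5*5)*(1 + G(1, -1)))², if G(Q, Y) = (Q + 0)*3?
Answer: 3600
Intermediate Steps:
G(Q, Y) = 3*Q (G(Q, Y) = Q*3 = 3*Q)
((-1 - 7)*(8 - 3) + (5*5)*(1 + G(1, -1)))² = ((-1 - 7)*(8 - 3) + (5*5)*(1 + 3*1))² = (-8*5 + 25*(1 + 3))² = (-40 + 25*4)² = (-40 + 100)² = 60² = 3600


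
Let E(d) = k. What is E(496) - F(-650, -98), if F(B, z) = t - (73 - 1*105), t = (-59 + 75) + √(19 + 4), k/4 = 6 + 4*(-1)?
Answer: -40 - √23 ≈ -44.796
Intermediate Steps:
k = 8 (k = 4*(6 + 4*(-1)) = 4*(6 - 4) = 4*2 = 8)
t = 16 + √23 ≈ 20.796
F(B, z) = 48 + √23 (F(B, z) = (16 + √23) - (73 - 1*105) = (16 + √23) - (73 - 105) = (16 + √23) - 1*(-32) = (16 + √23) + 32 = 48 + √23)
E(d) = 8
E(496) - F(-650, -98) = 8 - (48 + √23) = 8 + (-48 - √23) = -40 - √23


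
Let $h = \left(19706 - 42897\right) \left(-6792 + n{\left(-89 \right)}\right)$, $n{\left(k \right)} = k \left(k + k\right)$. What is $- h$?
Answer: $209878550$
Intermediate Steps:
$n{\left(k \right)} = 2 k^{2}$ ($n{\left(k \right)} = k 2 k = 2 k^{2}$)
$h = -209878550$ ($h = \left(19706 - 42897\right) \left(-6792 + 2 \left(-89\right)^{2}\right) = - 23191 \left(-6792 + 2 \cdot 7921\right) = - 23191 \left(-6792 + 15842\right) = \left(-23191\right) 9050 = -209878550$)
$- h = \left(-1\right) \left(-209878550\right) = 209878550$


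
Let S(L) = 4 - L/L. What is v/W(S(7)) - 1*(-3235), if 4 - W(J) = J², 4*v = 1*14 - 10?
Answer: 16174/5 ≈ 3234.8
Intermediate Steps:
S(L) = 3 (S(L) = 4 - 1*1 = 4 - 1 = 3)
v = 1 (v = (1*14 - 10)/4 = (14 - 10)/4 = (¼)*4 = 1)
W(J) = 4 - J²
v/W(S(7)) - 1*(-3235) = 1/(4 - 1*3²) - 1*(-3235) = 1/(4 - 1*9) + 3235 = 1/(4 - 9) + 3235 = 1/(-5) + 3235 = 1*(-⅕) + 3235 = -⅕ + 3235 = 16174/5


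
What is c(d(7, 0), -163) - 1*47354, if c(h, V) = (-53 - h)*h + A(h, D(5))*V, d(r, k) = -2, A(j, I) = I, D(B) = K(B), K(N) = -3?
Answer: -46763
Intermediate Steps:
D(B) = -3
c(h, V) = -3*V + h*(-53 - h) (c(h, V) = (-53 - h)*h - 3*V = h*(-53 - h) - 3*V = -3*V + h*(-53 - h))
c(d(7, 0), -163) - 1*47354 = (-1*(-2)² - 53*(-2) - 3*(-163)) - 1*47354 = (-1*4 + 106 + 489) - 47354 = (-4 + 106 + 489) - 47354 = 591 - 47354 = -46763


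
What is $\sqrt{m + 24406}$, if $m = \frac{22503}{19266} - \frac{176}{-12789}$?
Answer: $\frac{\sqrt{2209052914102918}}{300846} \approx 156.23$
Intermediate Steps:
$m = \frac{7466197}{6317766}$ ($m = 22503 \cdot \frac{1}{19266} - - \frac{176}{12789} = \frac{577}{494} + \frac{176}{12789} = \frac{7466197}{6317766} \approx 1.1818$)
$\sqrt{m + 24406} = \sqrt{\frac{7466197}{6317766} + 24406} = \sqrt{\frac{154198863193}{6317766}} = \frac{\sqrt{2209052914102918}}{300846}$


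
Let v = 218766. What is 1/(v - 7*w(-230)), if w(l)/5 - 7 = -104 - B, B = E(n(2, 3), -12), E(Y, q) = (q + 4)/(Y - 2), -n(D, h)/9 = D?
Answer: 1/222175 ≈ 4.5010e-6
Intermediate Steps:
n(D, h) = -9*D
E(Y, q) = (4 + q)/(-2 + Y)
B = ⅖ (B = (4 - 12)/(-2 - 9*2) = -8/(-2 - 18) = -8/(-20) = -1/20*(-8) = ⅖ ≈ 0.40000)
w(l) = -487 (w(l) = 35 + 5*(-104 - 1*⅖) = 35 + 5*(-104 - ⅖) = 35 + 5*(-522/5) = 35 - 522 = -487)
1/(v - 7*w(-230)) = 1/(218766 - 7*(-487)) = 1/(218766 + 3409) = 1/222175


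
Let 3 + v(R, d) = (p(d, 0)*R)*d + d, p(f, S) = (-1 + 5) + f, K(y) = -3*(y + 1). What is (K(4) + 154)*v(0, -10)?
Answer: -1807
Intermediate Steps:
K(y) = -3 - 3*y (K(y) = -3*(1 + y) = -3 - 3*y)
p(f, S) = 4 + f
v(R, d) = -3 + d + R*d*(4 + d) (v(R, d) = -3 + (((4 + d)*R)*d + d) = -3 + ((R*(4 + d))*d + d) = -3 + (R*d*(4 + d) + d) = -3 + (d + R*d*(4 + d)) = -3 + d + R*d*(4 + d))
(K(4) + 154)*v(0, -10) = ((-3 - 3*4) + 154)*(-3 - 10 + 0*(-10)*(4 - 10)) = ((-3 - 12) + 154)*(-3 - 10 + 0*(-10)*(-6)) = (-15 + 154)*(-3 - 10 + 0) = 139*(-13) = -1807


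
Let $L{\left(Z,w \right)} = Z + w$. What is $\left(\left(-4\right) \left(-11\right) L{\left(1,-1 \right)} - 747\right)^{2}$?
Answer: $558009$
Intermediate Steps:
$\left(\left(-4\right) \left(-11\right) L{\left(1,-1 \right)} - 747\right)^{2} = \left(\left(-4\right) \left(-11\right) \left(1 - 1\right) - 747\right)^{2} = \left(44 \cdot 0 - 747\right)^{2} = \left(0 - 747\right)^{2} = \left(-747\right)^{2} = 558009$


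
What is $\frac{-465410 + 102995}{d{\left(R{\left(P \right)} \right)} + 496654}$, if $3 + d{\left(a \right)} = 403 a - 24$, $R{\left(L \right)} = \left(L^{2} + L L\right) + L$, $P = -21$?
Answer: $- \frac{72483}{168722} \approx -0.4296$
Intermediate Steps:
$R{\left(L \right)} = L + 2 L^{2}$ ($R{\left(L \right)} = \left(L^{2} + L^{2}\right) + L = 2 L^{2} + L = L + 2 L^{2}$)
$d{\left(a \right)} = -27 + 403 a$ ($d{\left(a \right)} = -3 + \left(403 a - 24\right) = -3 + \left(-24 + 403 a\right) = -27 + 403 a$)
$\frac{-465410 + 102995}{d{\left(R{\left(P \right)} \right)} + 496654} = \frac{-465410 + 102995}{\left(-27 + 403 \left(- 21 \left(1 + 2 \left(-21\right)\right)\right)\right) + 496654} = - \frac{362415}{\left(-27 + 403 \left(- 21 \left(1 - 42\right)\right)\right) + 496654} = - \frac{362415}{\left(-27 + 403 \left(\left(-21\right) \left(-41\right)\right)\right) + 496654} = - \frac{362415}{\left(-27 + 403 \cdot 861\right) + 496654} = - \frac{362415}{\left(-27 + 346983\right) + 496654} = - \frac{362415}{346956 + 496654} = - \frac{362415}{843610} = \left(-362415\right) \frac{1}{843610} = - \frac{72483}{168722}$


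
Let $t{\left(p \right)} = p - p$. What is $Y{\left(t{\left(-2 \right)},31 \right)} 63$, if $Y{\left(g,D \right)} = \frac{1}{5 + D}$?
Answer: $\frac{7}{4} \approx 1.75$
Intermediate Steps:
$t{\left(p \right)} = 0$
$Y{\left(t{\left(-2 \right)},31 \right)} 63 = \frac{1}{5 + 31} \cdot 63 = \frac{1}{36} \cdot 63 = \frac{7}{4}$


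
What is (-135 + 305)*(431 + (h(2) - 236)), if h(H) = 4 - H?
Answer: 33490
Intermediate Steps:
(-135 + 305)*(431 + (h(2) - 236)) = (-135 + 305)*(431 + ((4 - 1*2) - 236)) = 170*(431 + ((4 - 2) - 236)) = 170*(431 + (2 - 236)) = 170*(431 - 234) = 170*197 = 33490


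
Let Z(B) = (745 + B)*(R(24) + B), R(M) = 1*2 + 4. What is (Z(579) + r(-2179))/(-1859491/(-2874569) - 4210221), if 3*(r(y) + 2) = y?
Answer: -215262099565/1171216346154 ≈ -0.18379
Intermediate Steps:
r(y) = -2 + y/3
R(M) = 6 (R(M) = 2 + 4 = 6)
Z(B) = (6 + B)*(745 + B) (Z(B) = (745 + B)*(6 + B) = (6 + B)*(745 + B))
(Z(579) + r(-2179))/(-1859491/(-2874569) - 4210221) = ((4470 + 579² + 751*579) + (-2 + (⅓)*(-2179)))/(-1859491/(-2874569) - 4210221) = ((4470 + 335241 + 434829) + (-2 - 2179/3))/(-1859491*(-1/2874569) - 4210221) = (774540 - 2185/3)/(1859491/2874569 - 4210221) = 2321435/(3*(-12102568910258/2874569)) = (2321435/3)*(-2874569/12102568910258) = -215262099565/1171216346154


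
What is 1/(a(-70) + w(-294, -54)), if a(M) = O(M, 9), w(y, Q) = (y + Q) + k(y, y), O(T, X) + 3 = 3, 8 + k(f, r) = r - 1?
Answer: -1/651 ≈ -0.0015361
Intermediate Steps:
k(f, r) = -9 + r (k(f, r) = -8 + (r - 1) = -8 + (-1 + r) = -9 + r)
O(T, X) = 0 (O(T, X) = -3 + 3 = 0)
w(y, Q) = -9 + Q + 2*y (w(y, Q) = (y + Q) + (-9 + y) = (Q + y) + (-9 + y) = -9 + Q + 2*y)
a(M) = 0
1/(a(-70) + w(-294, -54)) = 1/(0 + (-9 - 54 + 2*(-294))) = 1/(0 + (-9 - 54 - 588)) = 1/(0 - 651) = 1/(-651) = -1/651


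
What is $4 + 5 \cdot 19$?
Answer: $99$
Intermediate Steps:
$4 + 5 \cdot 19 = 4 + 95 = 99$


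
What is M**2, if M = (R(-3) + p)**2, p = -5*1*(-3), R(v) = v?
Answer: 20736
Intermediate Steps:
p = 15 (p = -5*(-3) = 15)
M = 144 (M = (-3 + 15)**2 = 12**2 = 144)
M**2 = 144**2 = 20736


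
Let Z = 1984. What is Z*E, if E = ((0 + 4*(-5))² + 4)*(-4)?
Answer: -3206144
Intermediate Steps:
E = -1616 (E = ((0 - 20)² + 4)*(-4) = ((-20)² + 4)*(-4) = (400 + 4)*(-4) = 404*(-4) = -1616)
Z*E = 1984*(-1616) = -3206144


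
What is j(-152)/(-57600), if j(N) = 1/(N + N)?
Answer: 1/17510400 ≈ 5.7109e-8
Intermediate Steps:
j(N) = 1/(2*N)
j(-152)/(-57600) = ((½)/(-152))/(-57600) = ((½)*(-1/152))*(-1/57600) = -1/304*(-1/57600) = 1/17510400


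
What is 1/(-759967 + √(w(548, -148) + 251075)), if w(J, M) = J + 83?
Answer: -58459/44426891491 - √251706/577549589383 ≈ -1.3167e-6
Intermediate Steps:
w(J, M) = 83 + J
1/(-759967 + √(w(548, -148) + 251075)) = 1/(-759967 + √((83 + 548) + 251075)) = 1/(-759967 + √(631 + 251075)) = 1/(-759967 + √251706)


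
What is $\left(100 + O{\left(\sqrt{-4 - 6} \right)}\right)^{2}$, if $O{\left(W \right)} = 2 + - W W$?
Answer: $12544$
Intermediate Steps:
$O{\left(W \right)} = 2 - W^{2}$
$\left(100 + O{\left(\sqrt{-4 - 6} \right)}\right)^{2} = \left(100 - \left(-2 + \left(\sqrt{-4 - 6}\right)^{2}\right)\right)^{2} = \left(100 - \left(-2 + \left(\sqrt{-10}\right)^{2}\right)\right)^{2} = \left(100 - \left(-2 + \left(i \sqrt{10}\right)^{2}\right)\right)^{2} = \left(100 + \left(2 - -10\right)\right)^{2} = \left(100 + \left(2 + 10\right)\right)^{2} = \left(100 + 12\right)^{2} = 112^{2} = 12544$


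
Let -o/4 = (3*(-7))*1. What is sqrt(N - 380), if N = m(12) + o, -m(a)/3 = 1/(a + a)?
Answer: I*sqrt(4738)/4 ≈ 17.208*I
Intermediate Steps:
o = 84 (o = -4*3*(-7) = -(-84) = -4*(-21) = 84)
m(a) = -3/(2*a) (m(a) = -3/(a + a) = -3*1/(2*a) = -3/(2*a))
N = 671/8 (N = -3/2/12 + 84 = -3/2*1/12 + 84 = -1/8 + 84 = 671/8 ≈ 83.875)
sqrt(N - 380) = sqrt(671/8 - 380) = sqrt(-2369/8) = I*sqrt(4738)/4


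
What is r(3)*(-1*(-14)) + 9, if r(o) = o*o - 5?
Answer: 65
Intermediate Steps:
r(o) = -5 + o² (r(o) = o² - 5 = -5 + o²)
r(3)*(-1*(-14)) + 9 = (-5 + 3²)*(-1*(-14)) + 9 = (-5 + 9)*14 + 9 = 4*14 + 9 = 56 + 9 = 65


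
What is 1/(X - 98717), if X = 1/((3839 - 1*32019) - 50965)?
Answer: -79145/7812956966 ≈ -1.0130e-5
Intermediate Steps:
X = -1/79145 (X = 1/((3839 - 32019) - 50965) = 1/(-28180 - 50965) = 1/(-79145) = -1/79145 ≈ -1.2635e-5)
1/(X - 98717) = 1/(-1/79145 - 98717) = 1/(-7812956966/79145) = -79145/7812956966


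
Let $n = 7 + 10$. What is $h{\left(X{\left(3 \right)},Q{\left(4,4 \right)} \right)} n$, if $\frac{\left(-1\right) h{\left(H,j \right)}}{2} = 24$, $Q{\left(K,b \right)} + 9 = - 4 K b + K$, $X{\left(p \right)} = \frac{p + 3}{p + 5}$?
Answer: $-816$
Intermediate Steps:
$X{\left(p \right)} = \frac{3 + p}{5 + p}$
$Q{\left(K,b \right)} = -9 + K - 4 K b$ ($Q{\left(K,b \right)} = -9 + \left(- 4 K b + K\right) = -9 - \left(- K + 4 K b\right) = -9 + K - 4 K b$)
$h{\left(H,j \right)} = -48$ ($h{\left(H,j \right)} = \left(-2\right) 24 = -48$)
$n = 17$
$h{\left(X{\left(3 \right)},Q{\left(4,4 \right)} \right)} n = \left(-48\right) 17 = -816$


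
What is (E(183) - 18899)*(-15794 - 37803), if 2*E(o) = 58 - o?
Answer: 2032559031/2 ≈ 1.0163e+9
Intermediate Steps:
E(o) = 29 - o/2 (E(o) = (58 - o)/2 = 29 - o/2)
(E(183) - 18899)*(-15794 - 37803) = ((29 - ½*183) - 18899)*(-15794 - 37803) = ((29 - 183/2) - 18899)*(-53597) = (-125/2 - 18899)*(-53597) = -37923/2*(-53597) = 2032559031/2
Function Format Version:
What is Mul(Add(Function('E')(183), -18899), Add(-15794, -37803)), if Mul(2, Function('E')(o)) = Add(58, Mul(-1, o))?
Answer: Rational(2032559031, 2) ≈ 1.0163e+9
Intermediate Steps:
Function('E')(o) = Add(29, Mul(Rational(-1, 2), o)) (Function('E')(o) = Mul(Rational(1, 2), Add(58, Mul(-1, o))) = Add(29, Mul(Rational(-1, 2), o)))
Mul(Add(Function('E')(183), -18899), Add(-15794, -37803)) = Mul(Add(Add(29, Mul(Rational(-1, 2), 183)), -18899), Add(-15794, -37803)) = Mul(Add(Add(29, Rational(-183, 2)), -18899), -53597) = Mul(Add(Rational(-125, 2), -18899), -53597) = Mul(Rational(-37923, 2), -53597) = Rational(2032559031, 2)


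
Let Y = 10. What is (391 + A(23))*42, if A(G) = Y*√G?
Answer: 16422 + 420*√23 ≈ 18436.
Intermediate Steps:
A(G) = 10*√G
(391 + A(23))*42 = (391 + 10*√23)*42 = 16422 + 420*√23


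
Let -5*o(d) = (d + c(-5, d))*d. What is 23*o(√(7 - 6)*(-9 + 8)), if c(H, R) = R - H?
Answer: 69/5 ≈ 13.800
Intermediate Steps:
o(d) = -d*(5 + 2*d)/5 (o(d) = -(d + (d - 1*(-5)))*d/5 = -(d + (d + 5))*d/5 = -(d + (5 + d))*d/5 = -(5 + 2*d)*d/5 = -d*(5 + 2*d)/5)
23*o(√(7 - 6)*(-9 + 8)) = 23*(-√(7 - 6)*(-9 + 8)*(5 + 2*(√(7 - 6)*(-9 + 8)))/5) = 23*(-√1*(-1)*(5 + 2*(√1*(-1)))/5) = 23*(-1*(-1)*(5 + 2*(1*(-1)))/5) = 23*(-⅕*(-1)*(5 + 2*(-1))) = 23*(-⅕*(-1)*(5 - 2)) = 23*(-⅕*(-1)*3) = 23*(⅗) = 69/5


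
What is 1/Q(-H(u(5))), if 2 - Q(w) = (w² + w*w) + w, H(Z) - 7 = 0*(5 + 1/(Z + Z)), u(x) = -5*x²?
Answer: -1/89 ≈ -0.011236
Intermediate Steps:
H(Z) = 7 (H(Z) = 7 + 0*(5 + 1/(Z + Z)) = 7 + 0*(5 + 1/(2*Z)) = 7 + 0 = 7)
Q(w) = 2 - w - 2*w² (Q(w) = 2 - ((w² + w*w) + w) = 2 - ((w² + w²) + w) = 2 - (2*w² + w) = 2 - (w + 2*w²) = 2 + (-w - 2*w²) = 2 - w - 2*w²)
1/Q(-H(u(5))) = 1/(2 - (-1)*7 - 2*(-1*7)²) = 1/(2 - 1*(-7) - 2*(-7)²) = 1/(2 + 7 - 2*49) = 1/(2 + 7 - 98) = 1/(-89) = -1/89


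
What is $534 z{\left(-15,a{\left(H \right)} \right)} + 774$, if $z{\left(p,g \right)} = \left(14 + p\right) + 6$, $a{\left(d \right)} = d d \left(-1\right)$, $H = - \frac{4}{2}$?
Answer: $3444$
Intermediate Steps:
$H = -2$ ($H = \left(-4\right) \frac{1}{2} = -2$)
$a{\left(d \right)} = - d^{2}$ ($a{\left(d \right)} = d^{2} \left(-1\right) = - d^{2}$)
$z{\left(p,g \right)} = 20 + p$
$534 z{\left(-15,a{\left(H \right)} \right)} + 774 = 534 \left(20 - 15\right) + 774 = 534 \cdot 5 + 774 = 2670 + 774 = 3444$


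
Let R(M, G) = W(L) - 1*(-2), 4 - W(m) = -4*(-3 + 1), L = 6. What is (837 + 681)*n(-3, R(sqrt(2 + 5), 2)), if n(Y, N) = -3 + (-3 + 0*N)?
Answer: -9108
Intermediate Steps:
W(m) = -4 (W(m) = 4 - (-4)*(-3 + 1) = 4 - (-4)*(-2) = 4 - 1*8 = 4 - 8 = -4)
R(M, G) = -2 (R(M, G) = -4 - 1*(-2) = -4 + 2 = -2)
n(Y, N) = -6 (n(Y, N) = -3 + (-3 + 0) = -3 - 3 = -6)
(837 + 681)*n(-3, R(sqrt(2 + 5), 2)) = (837 + 681)*(-6) = 1518*(-6) = -9108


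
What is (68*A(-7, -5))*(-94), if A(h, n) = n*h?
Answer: -223720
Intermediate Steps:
A(h, n) = h*n
(68*A(-7, -5))*(-94) = (68*(-7*(-5)))*(-94) = (68*35)*(-94) = 2380*(-94) = -223720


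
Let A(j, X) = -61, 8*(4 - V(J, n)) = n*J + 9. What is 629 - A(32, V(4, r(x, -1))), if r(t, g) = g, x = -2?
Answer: 690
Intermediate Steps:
V(J, n) = 23/8 - J*n/8 (V(J, n) = 4 - (n*J + 9)/8 = 4 - (J*n + 9)/8 = 4 - (9 + J*n)/8 = 4 + (-9/8 - J*n/8) = 23/8 - J*n/8)
629 - A(32, V(4, r(x, -1))) = 629 - 1*(-61) = 629 + 61 = 690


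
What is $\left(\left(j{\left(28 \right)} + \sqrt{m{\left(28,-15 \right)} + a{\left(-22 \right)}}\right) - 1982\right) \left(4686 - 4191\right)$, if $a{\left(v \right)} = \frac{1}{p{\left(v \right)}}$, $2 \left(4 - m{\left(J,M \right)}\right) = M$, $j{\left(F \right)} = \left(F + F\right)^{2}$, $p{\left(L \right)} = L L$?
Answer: $571230 + \frac{45 \sqrt{5567}}{2} \approx 5.7291 \cdot 10^{5}$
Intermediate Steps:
$p{\left(L \right)} = L^{2}$
$j{\left(F \right)} = 4 F^{2}$ ($j{\left(F \right)} = \left(2 F\right)^{2} = 4 F^{2}$)
$m{\left(J,M \right)} = 4 - \frac{M}{2}$
$a{\left(v \right)} = \frac{1}{v^{2}}$
$\left(\left(j{\left(28 \right)} + \sqrt{m{\left(28,-15 \right)} + a{\left(-22 \right)}}\right) - 1982\right) \left(4686 - 4191\right) = \left(\left(4 \cdot 28^{2} + \sqrt{\left(4 - - \frac{15}{2}\right) + \frac{1}{484}}\right) - 1982\right) \left(4686 - 4191\right) = \left(\left(4 \cdot 784 + \sqrt{\left(4 + \frac{15}{2}\right) + \frac{1}{484}}\right) - 1982\right) 495 = \left(\left(3136 + \sqrt{\frac{23}{2} + \frac{1}{484}}\right) - 1982\right) 495 = \left(\left(3136 + \sqrt{\frac{5567}{484}}\right) - 1982\right) 495 = \left(\left(3136 + \frac{\sqrt{5567}}{22}\right) - 1982\right) 495 = \left(1154 + \frac{\sqrt{5567}}{22}\right) 495 = 571230 + \frac{45 \sqrt{5567}}{2}$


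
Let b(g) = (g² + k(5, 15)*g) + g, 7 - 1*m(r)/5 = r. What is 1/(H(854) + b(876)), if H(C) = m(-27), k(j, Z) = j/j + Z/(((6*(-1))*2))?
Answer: 1/768203 ≈ 1.3017e-6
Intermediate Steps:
m(r) = 35 - 5*r
k(j, Z) = 1 - Z/12 (k(j, Z) = 1 + Z/((-6*2)) = 1 + Z/(-12) = 1 + Z*(-1/12) = 1 - Z/12)
H(C) = 170 (H(C) = 35 - 5*(-27) = 35 + 135 = 170)
b(g) = g² + 3*g/4 (b(g) = (g² + (1 - 1/12*15)*g) + g = (g² + (1 - 5/4)*g) + g = (g² - g/4) + g = g² + 3*g/4)
1/(H(854) + b(876)) = 1/(170 + (¼)*876*(3 + 4*876)) = 1/(170 + (¼)*876*(3 + 3504)) = 1/(170 + (¼)*876*3507) = 1/(170 + 768033) = 1/768203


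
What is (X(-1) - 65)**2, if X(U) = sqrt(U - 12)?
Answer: (65 - I*sqrt(13))**2 ≈ 4212.0 - 468.72*I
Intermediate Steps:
X(U) = sqrt(-12 + U)
(X(-1) - 65)**2 = (sqrt(-12 - 1) - 65)**2 = (sqrt(-13) - 65)**2 = (I*sqrt(13) - 65)**2 = (-65 + I*sqrt(13))**2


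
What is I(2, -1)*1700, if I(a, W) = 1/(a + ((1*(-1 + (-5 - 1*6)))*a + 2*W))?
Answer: -425/6 ≈ -70.833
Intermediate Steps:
I(a, W) = 1/(-11*a + 2*W) (I(a, W) = 1/(a + ((1*(-1 + (-5 - 6)))*a + 2*W)) = 1/(a + ((1*(-1 - 11))*a + 2*W)) = 1/(a + ((1*(-12))*a + 2*W)) = 1/(a + (-12*a + 2*W)) = 1/(-11*a + 2*W))
I(2, -1)*1700 = 1700/(-11*2 + 2*(-1)) = 1700/(-22 - 2) = 1700/(-24) = -1/24*1700 = -425/6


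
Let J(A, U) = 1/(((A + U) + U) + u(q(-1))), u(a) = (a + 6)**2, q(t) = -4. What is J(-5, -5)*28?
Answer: -28/11 ≈ -2.5455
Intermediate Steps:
u(a) = (6 + a)**2
J(A, U) = 1/(4 + A + 2*U) (J(A, U) = 1/(((A + U) + U) + (6 - 4)**2) = 1/((A + 2*U) + 2**2) = 1/((A + 2*U) + 4) = 1/(4 + A + 2*U))
J(-5, -5)*28 = 28/(4 - 5 + 2*(-5)) = 28/(4 - 5 - 10) = 28/(-11) = -1/11*28 = -28/11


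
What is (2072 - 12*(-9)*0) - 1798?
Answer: 274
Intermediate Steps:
(2072 - 12*(-9)*0) - 1798 = (2072 + 108*0) - 1798 = (2072 + 0) - 1798 = 2072 - 1798 = 274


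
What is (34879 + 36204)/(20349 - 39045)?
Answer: -71083/18696 ≈ -3.8020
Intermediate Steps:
(34879 + 36204)/(20349 - 39045) = 71083/(-18696) = 71083*(-1/18696) = -71083/18696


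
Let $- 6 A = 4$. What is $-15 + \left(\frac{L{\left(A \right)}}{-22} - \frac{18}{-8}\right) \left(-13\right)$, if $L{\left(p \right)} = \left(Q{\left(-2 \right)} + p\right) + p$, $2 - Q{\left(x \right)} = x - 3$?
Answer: $- \frac{5399}{132} \approx -40.901$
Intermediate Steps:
$A = - \frac{2}{3}$ ($A = \left(- \frac{1}{6}\right) 4 = - \frac{2}{3} \approx -0.66667$)
$Q{\left(x \right)} = 5 - x$ ($Q{\left(x \right)} = 2 - \left(x - 3\right) = 2 - \left(-3 + x\right) = 5 - x$)
$L{\left(p \right)} = 7 + 2 p$ ($L{\left(p \right)} = \left(\left(5 - -2\right) + p\right) + p = \left(\left(5 + 2\right) + p\right) + p = \left(7 + p\right) + p = 7 + 2 p$)
$-15 + \left(\frac{L{\left(A \right)}}{-22} - \frac{18}{-8}\right) \left(-13\right) = -15 + \left(\frac{7 + 2 \left(- \frac{2}{3}\right)}{-22} - \frac{18}{-8}\right) \left(-13\right) = -15 + \left(\left(7 - \frac{4}{3}\right) \left(- \frac{1}{22}\right) - - \frac{9}{4}\right) \left(-13\right) = -15 + \left(\frac{17}{3} \left(- \frac{1}{22}\right) + \frac{9}{4}\right) \left(-13\right) = -15 + \left(- \frac{17}{66} + \frac{9}{4}\right) \left(-13\right) = -15 + \frac{263}{132} \left(-13\right) = -15 - \frac{3419}{132} = - \frac{5399}{132}$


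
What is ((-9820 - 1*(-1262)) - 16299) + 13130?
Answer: -11727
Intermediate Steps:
((-9820 - 1*(-1262)) - 16299) + 13130 = ((-9820 + 1262) - 16299) + 13130 = (-8558 - 16299) + 13130 = -24857 + 13130 = -11727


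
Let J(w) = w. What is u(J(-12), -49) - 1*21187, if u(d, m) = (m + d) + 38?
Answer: -21210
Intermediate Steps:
u(d, m) = 38 + d + m (u(d, m) = (d + m) + 38 = 38 + d + m)
u(J(-12), -49) - 1*21187 = (38 - 12 - 49) - 1*21187 = -23 - 21187 = -21210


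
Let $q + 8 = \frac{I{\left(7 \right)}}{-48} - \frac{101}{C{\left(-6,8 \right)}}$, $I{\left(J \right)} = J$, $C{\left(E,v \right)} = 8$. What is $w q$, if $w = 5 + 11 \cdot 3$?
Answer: $- \frac{18943}{24} \approx -789.29$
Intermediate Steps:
$w = 38$ ($w = 5 + 33 = 38$)
$q = - \frac{997}{48}$ ($q = -8 + \left(\frac{7}{-48} - \frac{101}{8}\right) = -8 + \left(7 \left(- \frac{1}{48}\right) - \frac{101}{8}\right) = -8 - \frac{613}{48} = - \frac{997}{48} \approx -20.771$)
$w q = 38 \left(- \frac{997}{48}\right) = - \frac{18943}{24}$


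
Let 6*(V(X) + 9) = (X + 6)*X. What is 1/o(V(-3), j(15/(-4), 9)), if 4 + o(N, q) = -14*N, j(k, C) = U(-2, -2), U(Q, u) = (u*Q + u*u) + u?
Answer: 1/143 ≈ 0.0069930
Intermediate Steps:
U(Q, u) = u + u² + Q*u (U(Q, u) = (Q*u + u²) + u = (u² + Q*u) + u = u + u² + Q*u)
j(k, C) = 6 (j(k, C) = -2*(1 - 2 - 2) = -2*(-3) = 6)
V(X) = -9 + X*(6 + X)/6 (V(X) = -9 + ((X + 6)*X)/6 = -9 + ((6 + X)*X)/6 = -9 + (X*(6 + X))/6 = -9 + X*(6 + X)/6)
o(N, q) = -4 - 14*N
1/o(V(-3), j(15/(-4), 9)) = 1/(-4 - 14*(-9 - 3 + (⅙)*(-3)²)) = 1/(-4 - 14*(-9 - 3 + (⅙)*9)) = 1/(-4 - 14*(-9 - 3 + 3/2)) = 1/(-4 - 14*(-21/2)) = 1/(-4 + 147) = 1/143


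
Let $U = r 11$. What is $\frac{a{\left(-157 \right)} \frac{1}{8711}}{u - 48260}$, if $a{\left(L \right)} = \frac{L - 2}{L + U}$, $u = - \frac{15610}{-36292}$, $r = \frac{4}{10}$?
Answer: $- \frac{2885214}{1164090917436083} \approx -2.4785 \cdot 10^{-9}$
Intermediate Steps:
$r = \frac{2}{5}$ ($r = 4 \cdot \frac{1}{10} = \frac{2}{5} \approx 0.4$)
$u = \frac{7805}{18146}$ ($u = \left(-15610\right) \left(- \frac{1}{36292}\right) = \frac{7805}{18146} \approx 0.43012$)
$U = \frac{22}{5}$ ($U = \frac{2}{5} \cdot 11 = \frac{22}{5} \approx 4.4$)
$a{\left(L \right)} = \frac{-2 + L}{\frac{22}{5} + L}$ ($a{\left(L \right)} = \frac{L - 2}{L + \frac{22}{5}} = \frac{-2 + L}{\frac{22}{5} + L}$)
$\frac{a{\left(-157 \right)} \frac{1}{8711}}{u - 48260} = \frac{\frac{5 \left(-2 - 157\right)}{22 + 5 \left(-157\right)} \frac{1}{8711}}{\frac{7805}{18146} - 48260} = \frac{5 \frac{1}{22 - 785} \left(-159\right) \frac{1}{8711}}{- \frac{875718155}{18146}} = 5 \frac{1}{-763} \left(-159\right) \frac{1}{8711} \left(- \frac{18146}{875718155}\right) = 5 \left(- \frac{1}{763}\right) \left(-159\right) \frac{1}{8711} \left(- \frac{18146}{875718155}\right) = \frac{795}{763} \cdot \frac{1}{8711} \left(- \frac{18146}{875718155}\right) = \frac{795}{6646493} \left(- \frac{18146}{875718155}\right) = - \frac{2885214}{1164090917436083}$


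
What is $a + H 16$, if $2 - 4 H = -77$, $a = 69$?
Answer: $385$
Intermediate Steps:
$H = \frac{79}{4}$ ($H = \frac{1}{2} - - \frac{77}{4} = \frac{1}{2} + \frac{77}{4} = \frac{79}{4} \approx 19.75$)
$a + H 16 = 69 + \frac{79}{4} \cdot 16 = 69 + 316 = 385$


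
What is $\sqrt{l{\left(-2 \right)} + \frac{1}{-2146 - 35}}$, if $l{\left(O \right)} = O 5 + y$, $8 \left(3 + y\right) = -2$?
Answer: $\frac{i \sqrt{252117057}}{4362} \approx 3.6401 i$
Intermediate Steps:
$y = - \frac{13}{4}$ ($y = -3 + \frac{1}{8} \left(-2\right) = -3 - \frac{1}{4} = - \frac{13}{4} \approx -3.25$)
$l{\left(O \right)} = - \frac{13}{4} + 5 O$ ($l{\left(O \right)} = O 5 - \frac{13}{4} = 5 O - \frac{13}{4} = - \frac{13}{4} + 5 O$)
$\sqrt{l{\left(-2 \right)} + \frac{1}{-2146 - 35}} = \sqrt{\left(- \frac{13}{4} + 5 \left(-2\right)\right) + \frac{1}{-2146 - 35}} = \sqrt{\left(- \frac{13}{4} - 10\right) + \frac{1}{-2181}} = \sqrt{- \frac{53}{4} - \frac{1}{2181}} = \sqrt{- \frac{115597}{8724}} = \frac{i \sqrt{252117057}}{4362}$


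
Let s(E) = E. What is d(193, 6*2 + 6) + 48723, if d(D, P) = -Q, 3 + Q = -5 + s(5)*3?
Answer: 48716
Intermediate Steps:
Q = 7 (Q = -3 + (-5 + 5*3) = -3 + (-5 + 15) = -3 + 10 = 7)
d(D, P) = -7 (d(D, P) = -1*7 = -7)
d(193, 6*2 + 6) + 48723 = -7 + 48723 = 48716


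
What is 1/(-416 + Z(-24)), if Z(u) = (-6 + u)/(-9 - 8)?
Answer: -17/7042 ≈ -0.0024141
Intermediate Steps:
Z(u) = 6/17 - u/17 (Z(u) = (-6 + u)/(-17) = (-6 + u)*(-1/17) = 6/17 - u/17)
1/(-416 + Z(-24)) = 1/(-416 + (6/17 - 1/17*(-24))) = 1/(-416 + (6/17 + 24/17)) = 1/(-416 + 30/17) = 1/(-7042/17) = -17/7042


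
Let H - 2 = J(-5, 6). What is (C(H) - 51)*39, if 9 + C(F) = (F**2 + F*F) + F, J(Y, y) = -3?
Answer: -2301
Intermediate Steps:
H = -1 (H = 2 - 3 = -1)
C(F) = -9 + F + 2*F**2 (C(F) = -9 + ((F**2 + F*F) + F) = -9 + ((F**2 + F**2) + F) = -9 + (2*F**2 + F) = -9 + (F + 2*F**2) = -9 + F + 2*F**2)
(C(H) - 51)*39 = ((-9 - 1 + 2*(-1)**2) - 51)*39 = ((-9 - 1 + 2*1) - 51)*39 = ((-9 - 1 + 2) - 51)*39 = (-8 - 51)*39 = -59*39 = -2301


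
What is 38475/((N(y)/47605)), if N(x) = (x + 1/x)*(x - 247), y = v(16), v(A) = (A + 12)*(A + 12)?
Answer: 478658754000/110023603 ≈ 4350.5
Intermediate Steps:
v(A) = (12 + A)² (v(A) = (12 + A)*(12 + A) = (12 + A)²)
y = 784 (y = (12 + 16)² = 28² = 784)
N(x) = (-247 + x)*(x + 1/x) (N(x) = (x + 1/x)*(-247 + x) = (-247 + x)*(x + 1/x))
38475/((N(y)/47605)) = 38475/(((1 + 784² - 247*784 - 247/784)/47605)) = 38475/(((1 + 614656 - 193648 - 247*1/784)*(1/47605))) = 38475/(((1 + 614656 - 193648 - 247/784)*(1/47605))) = 38475/(((330070809/784)*(1/47605))) = 38475/(330070809/37322320) = 38475*(37322320/330070809) = 478658754000/110023603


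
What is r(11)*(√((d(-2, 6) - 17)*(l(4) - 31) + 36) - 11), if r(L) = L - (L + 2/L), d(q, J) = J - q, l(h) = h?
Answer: 2 - 6*√31/11 ≈ -1.0370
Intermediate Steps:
r(L) = -2/L (r(L) = L + (-L - 2/L) = -2/L)
r(11)*(√((d(-2, 6) - 17)*(l(4) - 31) + 36) - 11) = (-2/11)*(√(((6 - 1*(-2)) - 17)*(4 - 31) + 36) - 11) = (-2*1/11)*(√(((6 + 2) - 17)*(-27) + 36) - 11) = -2*(√((8 - 17)*(-27) + 36) - 11)/11 = -2*(√(-9*(-27) + 36) - 11)/11 = -2*(√(243 + 36) - 11)/11 = -2*(√279 - 11)/11 = -2*(3*√31 - 11)/11 = -2*(-11 + 3*√31)/11 = 2 - 6*√31/11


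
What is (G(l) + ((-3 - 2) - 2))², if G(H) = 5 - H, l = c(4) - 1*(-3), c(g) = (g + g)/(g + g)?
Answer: 36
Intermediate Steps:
c(g) = 1 (c(g) = (2*g)/((2*g)) = (2*g)*(1/(2*g)) = 1)
l = 4 (l = 1 - 1*(-3) = 1 + 3 = 4)
(G(l) + ((-3 - 2) - 2))² = ((5 - 1*4) + ((-3 - 2) - 2))² = ((5 - 4) + (-5 - 2))² = (1 - 7)² = (-6)² = 36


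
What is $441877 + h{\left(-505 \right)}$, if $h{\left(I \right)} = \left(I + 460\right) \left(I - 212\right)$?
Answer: $474142$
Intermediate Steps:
$h{\left(I \right)} = \left(-212 + I\right) \left(460 + I\right)$ ($h{\left(I \right)} = \left(460 + I\right) \left(-212 + I\right) = \left(-212 + I\right) \left(460 + I\right)$)
$441877 + h{\left(-505 \right)} = 441877 + \left(-97520 + \left(-505\right)^{2} + 248 \left(-505\right)\right) = 441877 - -32265 = 441877 + 32265 = 474142$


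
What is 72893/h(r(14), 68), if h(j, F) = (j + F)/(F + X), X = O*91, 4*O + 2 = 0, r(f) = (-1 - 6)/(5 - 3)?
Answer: 1093395/43 ≈ 25428.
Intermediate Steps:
r(f) = -7/2
O = -½ (O = -½ + (¼)*0 = -½ + 0 = -½ ≈ -0.50000)
X = -91/2 (X = -½*91 = -91/2 ≈ -45.500)
h(j, F) = (F + j)/(-91/2 + F) (h(j, F) = (j + F)/(F - 91/2) = (F + j)/(-91/2 + F))
72893/h(r(14), 68) = 72893/((2*(68 - 7/2)/(-91 + 2*68))) = 72893/((2*(129/2)/(-91 + 136))) = 72893/((2*(129/2)/45)) = 72893/((2*(1/45)*(129/2))) = 72893/(43/15) = 72893*(15/43) = 1093395/43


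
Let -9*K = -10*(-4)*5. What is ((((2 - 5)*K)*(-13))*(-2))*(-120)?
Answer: -208000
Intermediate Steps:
K = -200/9 (K = -(-10*(-4))*5/9 = -(-2*(-20))*5/9 = -40*5/9 = -⅑*200 = -200/9 ≈ -22.222)
((((2 - 5)*K)*(-13))*(-2))*(-120) = ((((2 - 5)*(-200/9))*(-13))*(-2))*(-120) = ((-3*(-200/9)*(-13))*(-2))*(-120) = (((200/3)*(-13))*(-2))*(-120) = -2600/3*(-2)*(-120) = (5200/3)*(-120) = -208000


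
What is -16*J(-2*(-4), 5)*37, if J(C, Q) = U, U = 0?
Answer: 0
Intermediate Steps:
J(C, Q) = 0
-16*J(-2*(-4), 5)*37 = -16*0*37 = 0*37 = 0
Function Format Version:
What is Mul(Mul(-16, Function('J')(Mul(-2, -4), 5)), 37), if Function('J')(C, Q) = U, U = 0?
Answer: 0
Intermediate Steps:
Function('J')(C, Q) = 0
Mul(Mul(-16, Function('J')(Mul(-2, -4), 5)), 37) = Mul(Mul(-16, 0), 37) = Mul(0, 37) = 0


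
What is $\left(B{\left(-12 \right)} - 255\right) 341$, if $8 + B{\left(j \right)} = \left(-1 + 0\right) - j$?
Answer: $-85932$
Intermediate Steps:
$B{\left(j \right)} = -9 - j$ ($B{\left(j \right)} = -8 - \left(1 + j\right) = -9 - j$)
$\left(B{\left(-12 \right)} - 255\right) 341 = \left(\left(-9 - -12\right) - 255\right) 341 = \left(\left(-9 + 12\right) - 255\right) 341 = \left(3 - 255\right) 341 = \left(-252\right) 341 = -85932$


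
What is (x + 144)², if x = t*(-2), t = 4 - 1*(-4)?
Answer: 16384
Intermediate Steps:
t = 8 (t = 4 + 4 = 8)
x = -16 (x = 8*(-2) = -16)
(x + 144)² = (-16 + 144)² = 128² = 16384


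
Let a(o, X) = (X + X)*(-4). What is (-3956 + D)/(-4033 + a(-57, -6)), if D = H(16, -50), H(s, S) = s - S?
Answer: 778/797 ≈ 0.97616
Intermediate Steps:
a(o, X) = -8*X (a(o, X) = (2*X)*(-4) = -8*X)
D = 66 (D = 16 - 1*(-50) = 16 + 50 = 66)
(-3956 + D)/(-4033 + a(-57, -6)) = (-3956 + 66)/(-4033 - 8*(-6)) = -3890/(-4033 + 48) = -3890/(-3985) = -3890*(-1/3985) = 778/797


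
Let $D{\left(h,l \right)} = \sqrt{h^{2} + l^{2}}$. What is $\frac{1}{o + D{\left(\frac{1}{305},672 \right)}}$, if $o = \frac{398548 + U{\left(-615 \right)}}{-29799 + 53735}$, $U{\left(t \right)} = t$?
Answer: $- \frac{886056081891200}{24053345593981596471} + \frac{174744289280 \sqrt{42008601601}}{24053345593981596471} \approx 0.0014522$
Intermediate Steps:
$o = \frac{397933}{23936}$ ($o = \frac{398548 - 615}{-29799 + 53735} = \frac{397933}{23936} \approx 16.625$)
$\frac{1}{o + D{\left(\frac{1}{305},672 \right)}} = \frac{1}{\frac{397933}{23936} + \sqrt{\left(\frac{1}{305}\right)^{2} + 672^{2}}} = \frac{1}{\frac{397933}{23936} + \sqrt{\left(\frac{1}{305}\right)^{2} + 451584}} = \frac{1}{\frac{397933}{23936} + \sqrt{\frac{1}{93025} + 451584}} = \frac{1}{\frac{397933}{23936} + \sqrt{\frac{42008601601}{93025}}} = \frac{1}{\frac{397933}{23936} + \frac{\sqrt{42008601601}}{305}}$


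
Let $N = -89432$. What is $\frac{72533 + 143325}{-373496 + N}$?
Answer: $- \frac{107929}{231464} \approx -0.46629$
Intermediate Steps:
$\frac{72533 + 143325}{-373496 + N} = \frac{72533 + 143325}{-373496 - 89432} = \frac{215858}{-462928} = 215858 \left(- \frac{1}{462928}\right) = - \frac{107929}{231464}$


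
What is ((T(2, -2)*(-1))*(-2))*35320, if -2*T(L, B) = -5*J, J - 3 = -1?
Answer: 353200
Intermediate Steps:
J = 2 (J = 3 - 1 = 2)
T(L, B) = 5 (T(L, B) = -(-5)*2/2 = -1/2*(-10) = 5)
((T(2, -2)*(-1))*(-2))*35320 = ((5*(-1))*(-2))*35320 = -5*(-2)*35320 = 10*35320 = 353200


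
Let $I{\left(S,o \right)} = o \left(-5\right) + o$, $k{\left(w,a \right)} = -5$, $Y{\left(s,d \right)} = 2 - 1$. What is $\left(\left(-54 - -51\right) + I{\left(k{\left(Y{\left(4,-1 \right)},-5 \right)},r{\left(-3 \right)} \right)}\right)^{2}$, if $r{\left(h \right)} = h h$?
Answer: $1521$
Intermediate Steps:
$Y{\left(s,d \right)} = 1$
$r{\left(h \right)} = h^{2}$
$I{\left(S,o \right)} = - 4 o$ ($I{\left(S,o \right)} = - 5 o + o = - 4 o$)
$\left(\left(-54 - -51\right) + I{\left(k{\left(Y{\left(4,-1 \right)},-5 \right)},r{\left(-3 \right)} \right)}\right)^{2} = \left(\left(-54 - -51\right) - 4 \left(-3\right)^{2}\right)^{2} = \left(\left(-54 + 51\right) - 36\right)^{2} = \left(-3 - 36\right)^{2} = \left(-39\right)^{2} = 1521$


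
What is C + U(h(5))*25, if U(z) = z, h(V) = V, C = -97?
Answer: 28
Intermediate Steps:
C + U(h(5))*25 = -97 + 5*25 = -97 + 125 = 28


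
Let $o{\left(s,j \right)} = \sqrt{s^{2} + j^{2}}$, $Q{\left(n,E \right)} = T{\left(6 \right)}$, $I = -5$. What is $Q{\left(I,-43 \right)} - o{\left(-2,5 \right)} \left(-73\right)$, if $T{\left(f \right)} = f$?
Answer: $6 + 73 \sqrt{29} \approx 399.12$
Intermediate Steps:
$Q{\left(n,E \right)} = 6$
$o{\left(s,j \right)} = \sqrt{j^{2} + s^{2}}$
$Q{\left(I,-43 \right)} - o{\left(-2,5 \right)} \left(-73\right) = 6 - \sqrt{5^{2} + \left(-2\right)^{2}} \left(-73\right) = 6 - \sqrt{25 + 4} \left(-73\right) = 6 - \sqrt{29} \left(-73\right) = 6 - - 73 \sqrt{29} = 6 + 73 \sqrt{29}$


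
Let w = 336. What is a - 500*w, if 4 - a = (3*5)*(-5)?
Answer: -167921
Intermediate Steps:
a = 79 (a = 4 - 3*5*(-5) = 4 - 15*(-5) = 4 - 1*(-75) = 4 + 75 = 79)
a - 500*w = 79 - 500*336 = 79 - 168000 = -167921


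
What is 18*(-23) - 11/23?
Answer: -9533/23 ≈ -414.48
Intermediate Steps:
18*(-23) - 11/23 = -414 - 11*1/23 = -414 - 11/23 = -9533/23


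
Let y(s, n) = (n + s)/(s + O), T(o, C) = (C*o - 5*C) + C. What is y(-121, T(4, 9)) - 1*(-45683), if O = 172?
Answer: 2329712/51 ≈ 45681.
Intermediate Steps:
T(o, C) = -4*C + C*o (T(o, C) = (-5*C + C*o) + C = -4*C + C*o)
y(s, n) = (n + s)/(172 + s) (y(s, n) = (n + s)/(s + 172) = (n + s)/(172 + s))
y(-121, T(4, 9)) - 1*(-45683) = (9*(-4 + 4) - 121)/(172 - 121) - 1*(-45683) = (9*0 - 121)/51 + 45683 = (0 - 121)/51 + 45683 = (1/51)*(-121) + 45683 = -121/51 + 45683 = 2329712/51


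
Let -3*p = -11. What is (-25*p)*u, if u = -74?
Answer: 20350/3 ≈ 6783.3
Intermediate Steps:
p = 11/3 (p = -⅓*(-11) = 11/3 ≈ 3.6667)
(-25*p)*u = -25*11/3*(-74) = -275/3*(-74) = 20350/3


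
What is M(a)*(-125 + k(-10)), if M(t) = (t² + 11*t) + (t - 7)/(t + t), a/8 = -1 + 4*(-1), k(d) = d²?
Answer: -464235/16 ≈ -29015.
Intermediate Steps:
a = -40 (a = 8*(-1 + 4*(-1)) = 8*(-1 - 4) = 8*(-5) = -40)
M(t) = t² + 11*t + (-7 + t)/(2*t) (M(t) = (t² + 11*t) + (-7 + t)/((2*t)) = (t² + 11*t) + (-7 + t)*(1/(2*t)) = (t² + 11*t) + (-7 + t)/(2*t) = t² + 11*t + (-7 + t)/(2*t))
M(a)*(-125 + k(-10)) = (½ + (-40)² + 11*(-40) - 7/2/(-40))*(-125 + (-10)²) = (½ + 1600 - 440 - 7/2*(-1/40))*(-125 + 100) = (½ + 1600 - 440 + 7/80)*(-25) = (92847/80)*(-25) = -464235/16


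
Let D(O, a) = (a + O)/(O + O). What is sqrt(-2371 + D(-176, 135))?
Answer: I*sqrt(18360122)/88 ≈ 48.692*I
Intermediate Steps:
D(O, a) = (O + a)/(2*O) (D(O, a) = (O + a)/((2*O)) = (O + a)*(1/(2*O)) = (O + a)/(2*O))
sqrt(-2371 + D(-176, 135)) = sqrt(-2371 + (1/2)*(-176 + 135)/(-176)) = sqrt(-2371 + (1/2)*(-1/176)*(-41)) = sqrt(-2371 + 41/352) = sqrt(-834551/352) = I*sqrt(18360122)/88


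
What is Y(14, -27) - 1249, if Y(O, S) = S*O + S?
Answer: -1654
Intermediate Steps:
Y(O, S) = S + O*S (Y(O, S) = O*S + S = S + O*S)
Y(14, -27) - 1249 = -27*(1 + 14) - 1249 = -27*15 - 1249 = -405 - 1249 = -1654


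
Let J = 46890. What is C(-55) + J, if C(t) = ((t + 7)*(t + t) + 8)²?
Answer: 28009834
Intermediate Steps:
C(t) = (8 + 2*t*(7 + t))² (C(t) = ((7 + t)*(2*t) + 8)² = (2*t*(7 + t) + 8)² = (8 + 2*t*(7 + t))²)
C(-55) + J = 4*(4 + (-55)² + 7*(-55))² + 46890 = 4*(4 + 3025 - 385)² + 46890 = 4*2644² + 46890 = 4*6990736 + 46890 = 27962944 + 46890 = 28009834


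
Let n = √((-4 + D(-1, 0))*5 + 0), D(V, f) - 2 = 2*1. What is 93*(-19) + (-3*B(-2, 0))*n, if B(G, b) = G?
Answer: -1767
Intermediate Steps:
D(V, f) = 4 (D(V, f) = 2 + 2*1 = 2 + 2 = 4)
n = 0 (n = √((-4 + 4)*5 + 0) = √(0*5 + 0) = √(0 + 0) = √0 = 0)
93*(-19) + (-3*B(-2, 0))*n = 93*(-19) - 3*(-2)*0 = -1767 + 6*0 = -1767 + 0 = -1767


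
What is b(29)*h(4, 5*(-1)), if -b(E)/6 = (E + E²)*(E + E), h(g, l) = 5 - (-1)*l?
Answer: 0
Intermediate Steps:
h(g, l) = 5 + l
b(E) = -12*E*(E + E²) (b(E) = -6*(E + E²)*(E + E) = -6*(E + E²)*2*E = -12*E*(E + E²))
b(29)*h(4, 5*(-1)) = (12*29²*(-1 - 1*29))*(5 + 5*(-1)) = (12*841*(-1 - 29))*(5 - 5) = (12*841*(-30))*0 = -302760*0 = 0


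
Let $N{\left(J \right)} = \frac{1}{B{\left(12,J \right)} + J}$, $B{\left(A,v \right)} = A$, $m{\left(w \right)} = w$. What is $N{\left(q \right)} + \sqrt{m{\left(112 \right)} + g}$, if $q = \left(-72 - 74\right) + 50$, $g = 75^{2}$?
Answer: $- \frac{1}{84} + \sqrt{5737} \approx 75.731$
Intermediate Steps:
$g = 5625$
$q = -96$ ($q = -146 + 50 = -96$)
$N{\left(J \right)} = \frac{1}{12 + J}$
$N{\left(q \right)} + \sqrt{m{\left(112 \right)} + g} = \frac{1}{12 - 96} + \sqrt{112 + 5625} = \frac{1}{-84} + \sqrt{5737} = - \frac{1}{84} + \sqrt{5737}$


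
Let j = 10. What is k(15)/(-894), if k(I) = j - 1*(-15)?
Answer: -25/894 ≈ -0.027964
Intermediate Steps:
k(I) = 25 (k(I) = 10 - 1*(-15) = 10 + 15 = 25)
k(15)/(-894) = 25/(-894) = 25*(-1/894) = -25/894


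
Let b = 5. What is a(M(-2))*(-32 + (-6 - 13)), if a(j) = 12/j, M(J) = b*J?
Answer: 306/5 ≈ 61.200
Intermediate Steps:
M(J) = 5*J
a(M(-2))*(-32 + (-6 - 13)) = (12/((5*(-2))))*(-32 + (-6 - 13)) = (12/(-10))*(-32 - 19) = (12*(-⅒))*(-51) = -6/5*(-51) = 306/5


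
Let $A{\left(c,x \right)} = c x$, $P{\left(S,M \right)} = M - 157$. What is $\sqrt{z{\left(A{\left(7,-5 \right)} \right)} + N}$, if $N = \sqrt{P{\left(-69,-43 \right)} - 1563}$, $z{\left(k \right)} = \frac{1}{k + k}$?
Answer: $\frac{\sqrt{-70 + 4900 i \sqrt{1763}}}{70} \approx 4.5811 + 4.5827 i$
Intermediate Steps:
$P{\left(S,M \right)} = -157 + M$
$z{\left(k \right)} = \frac{1}{2 k}$
$N = i \sqrt{1763}$ ($N = \sqrt{\left(-157 - 43\right) - 1563} = \sqrt{-200 - 1563} = \sqrt{-1763} = i \sqrt{1763} \approx 41.988 i$)
$\sqrt{z{\left(A{\left(7,-5 \right)} \right)} + N} = \sqrt{\frac{1}{2 \cdot 7 \left(-5\right)} + i \sqrt{1763}} = \sqrt{\frac{1}{2 \left(-35\right)} + i \sqrt{1763}} = \sqrt{\frac{1}{2} \left(- \frac{1}{35}\right) + i \sqrt{1763}} = \sqrt{- \frac{1}{70} + i \sqrt{1763}}$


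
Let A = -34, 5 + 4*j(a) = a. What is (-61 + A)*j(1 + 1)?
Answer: 285/4 ≈ 71.250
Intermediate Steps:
j(a) = -5/4 + a/4
(-61 + A)*j(1 + 1) = (-61 - 34)*(-5/4 + (1 + 1)/4) = -95*(-5/4 + (¼)*2) = -95*(-5/4 + ½) = -95*(-¾) = 285/4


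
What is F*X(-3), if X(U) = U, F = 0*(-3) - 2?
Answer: 6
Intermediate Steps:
F = -2 (F = 0 - 2 = -2)
F*X(-3) = -2*(-3) = 6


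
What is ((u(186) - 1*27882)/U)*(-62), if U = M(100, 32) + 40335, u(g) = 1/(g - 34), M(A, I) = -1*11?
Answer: 131379953/3064624 ≈ 42.870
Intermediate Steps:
M(A, I) = -11
u(g) = 1/(-34 + g)
U = 40324 (U = -11 + 40335 = 40324)
((u(186) - 1*27882)/U)*(-62) = ((1/(-34 + 186) - 1*27882)/40324)*(-62) = ((1/152 - 27882)*(1/40324))*(-62) = -4238063/152*1/40324*(-62) = -4238063/6129248*(-62) = 131379953/3064624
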